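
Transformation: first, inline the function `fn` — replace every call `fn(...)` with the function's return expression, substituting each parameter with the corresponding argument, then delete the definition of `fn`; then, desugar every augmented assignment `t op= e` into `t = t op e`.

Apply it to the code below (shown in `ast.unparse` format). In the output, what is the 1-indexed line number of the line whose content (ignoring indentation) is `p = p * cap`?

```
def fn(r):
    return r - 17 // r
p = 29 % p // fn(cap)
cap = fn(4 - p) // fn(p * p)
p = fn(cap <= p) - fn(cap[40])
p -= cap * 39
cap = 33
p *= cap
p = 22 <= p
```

6

Transformed code:
p = 29 % p // (cap - 17 // cap)
cap = (4 - p - 17 // (4 - p)) // (p * p - 17 // (p * p))
p = (cap <= p) - 17 // (cap <= p) - (cap[40] - 17 // cap[40])
p = p - cap * 39
cap = 33
p = p * cap
p = 22 <= p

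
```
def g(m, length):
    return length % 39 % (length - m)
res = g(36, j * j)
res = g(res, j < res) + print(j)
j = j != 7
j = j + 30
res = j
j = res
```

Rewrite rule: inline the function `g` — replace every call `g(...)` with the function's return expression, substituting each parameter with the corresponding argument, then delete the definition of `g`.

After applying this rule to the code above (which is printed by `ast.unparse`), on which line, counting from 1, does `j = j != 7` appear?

3

Transformed code:
res = j * j % 39 % (j * j - 36)
res = (j < res) % 39 % ((j < res) - res) + print(j)
j = j != 7
j = j + 30
res = j
j = res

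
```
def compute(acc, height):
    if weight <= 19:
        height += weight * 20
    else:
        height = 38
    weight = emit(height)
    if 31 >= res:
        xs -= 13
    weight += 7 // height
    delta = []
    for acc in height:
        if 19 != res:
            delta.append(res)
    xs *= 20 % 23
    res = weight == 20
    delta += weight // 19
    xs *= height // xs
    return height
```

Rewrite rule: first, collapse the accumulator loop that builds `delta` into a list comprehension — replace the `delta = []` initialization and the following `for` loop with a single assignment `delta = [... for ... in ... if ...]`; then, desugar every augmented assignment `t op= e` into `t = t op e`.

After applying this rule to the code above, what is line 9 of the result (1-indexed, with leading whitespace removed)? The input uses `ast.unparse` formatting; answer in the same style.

Transformed code:
def compute(acc, height):
    if weight <= 19:
        height = height + weight * 20
    else:
        height = 38
    weight = emit(height)
    if 31 >= res:
        xs = xs - 13
    weight = weight + 7 // height
    delta = [res for acc in height if 19 != res]
    xs = xs * (20 % 23)
    res = weight == 20
    delta = delta + weight // 19
    xs = xs * (height // xs)
    return height

weight = weight + 7 // height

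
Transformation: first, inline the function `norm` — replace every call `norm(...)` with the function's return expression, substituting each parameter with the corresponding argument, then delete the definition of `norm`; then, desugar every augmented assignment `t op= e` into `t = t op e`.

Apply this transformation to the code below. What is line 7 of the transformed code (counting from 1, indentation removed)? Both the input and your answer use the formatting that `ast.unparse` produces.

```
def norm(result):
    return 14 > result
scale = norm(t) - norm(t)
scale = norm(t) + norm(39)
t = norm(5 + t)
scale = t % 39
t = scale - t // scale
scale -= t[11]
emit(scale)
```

emit(scale)

Transformed code:
scale = (14 > t) - (14 > t)
scale = (14 > t) + (14 > 39)
t = 14 > 5 + t
scale = t % 39
t = scale - t // scale
scale = scale - t[11]
emit(scale)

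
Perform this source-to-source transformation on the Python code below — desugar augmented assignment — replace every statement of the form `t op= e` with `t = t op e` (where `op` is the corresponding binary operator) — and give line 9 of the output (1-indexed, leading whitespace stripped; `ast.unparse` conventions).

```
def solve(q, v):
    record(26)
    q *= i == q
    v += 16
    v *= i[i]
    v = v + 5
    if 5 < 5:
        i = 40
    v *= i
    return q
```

v = v * i

Transformed code:
def solve(q, v):
    record(26)
    q = q * (i == q)
    v = v + 16
    v = v * i[i]
    v = v + 5
    if 5 < 5:
        i = 40
    v = v * i
    return q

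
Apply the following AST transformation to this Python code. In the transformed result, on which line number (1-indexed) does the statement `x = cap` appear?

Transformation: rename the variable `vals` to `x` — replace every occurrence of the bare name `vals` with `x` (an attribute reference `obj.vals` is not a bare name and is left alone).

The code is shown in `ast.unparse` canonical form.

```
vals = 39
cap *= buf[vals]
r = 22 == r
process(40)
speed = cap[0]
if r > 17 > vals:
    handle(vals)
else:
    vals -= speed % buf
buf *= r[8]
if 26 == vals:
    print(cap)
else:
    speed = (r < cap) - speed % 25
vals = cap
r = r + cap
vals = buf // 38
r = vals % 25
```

15

Transformed code:
x = 39
cap *= buf[x]
r = 22 == r
process(40)
speed = cap[0]
if r > 17 > x:
    handle(x)
else:
    x -= speed % buf
buf *= r[8]
if 26 == x:
    print(cap)
else:
    speed = (r < cap) - speed % 25
x = cap
r = r + cap
x = buf // 38
r = x % 25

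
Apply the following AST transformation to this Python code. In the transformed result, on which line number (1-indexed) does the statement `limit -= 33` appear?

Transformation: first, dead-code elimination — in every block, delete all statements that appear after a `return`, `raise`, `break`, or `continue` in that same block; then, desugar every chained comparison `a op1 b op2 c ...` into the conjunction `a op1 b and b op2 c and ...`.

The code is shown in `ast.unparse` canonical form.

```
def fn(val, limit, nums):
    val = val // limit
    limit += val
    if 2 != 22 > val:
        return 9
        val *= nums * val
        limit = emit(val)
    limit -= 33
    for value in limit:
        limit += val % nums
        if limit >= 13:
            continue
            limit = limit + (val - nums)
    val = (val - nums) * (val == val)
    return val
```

Transformed code:
def fn(val, limit, nums):
    val = val // limit
    limit += val
    if 2 != 22 and 22 > val:
        return 9
    limit -= 33
    for value in limit:
        limit += val % nums
        if limit >= 13:
            continue
    val = (val - nums) * (val == val)
    return val

6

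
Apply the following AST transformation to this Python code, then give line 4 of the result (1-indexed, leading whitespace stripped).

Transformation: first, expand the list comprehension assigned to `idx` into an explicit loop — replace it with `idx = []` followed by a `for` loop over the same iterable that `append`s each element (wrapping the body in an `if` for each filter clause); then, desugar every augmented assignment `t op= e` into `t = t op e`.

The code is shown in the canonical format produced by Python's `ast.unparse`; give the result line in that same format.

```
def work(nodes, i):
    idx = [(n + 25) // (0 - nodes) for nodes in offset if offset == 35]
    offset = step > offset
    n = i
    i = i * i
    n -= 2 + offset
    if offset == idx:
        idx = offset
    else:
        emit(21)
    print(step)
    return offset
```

if offset == 35:

Transformed code:
def work(nodes, i):
    idx = []
    for nodes in offset:
        if offset == 35:
            idx.append((n + 25) // (0 - nodes))
    offset = step > offset
    n = i
    i = i * i
    n = n - (2 + offset)
    if offset == idx:
        idx = offset
    else:
        emit(21)
    print(step)
    return offset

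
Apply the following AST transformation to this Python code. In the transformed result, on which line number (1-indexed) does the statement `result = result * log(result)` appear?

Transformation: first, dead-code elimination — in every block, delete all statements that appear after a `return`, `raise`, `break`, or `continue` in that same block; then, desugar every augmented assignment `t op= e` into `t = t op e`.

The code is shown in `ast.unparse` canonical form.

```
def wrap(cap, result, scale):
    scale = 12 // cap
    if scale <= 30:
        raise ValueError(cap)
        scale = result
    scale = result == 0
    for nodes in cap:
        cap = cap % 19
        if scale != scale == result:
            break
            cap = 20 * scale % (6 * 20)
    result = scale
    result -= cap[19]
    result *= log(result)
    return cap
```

Transformed code:
def wrap(cap, result, scale):
    scale = 12 // cap
    if scale <= 30:
        raise ValueError(cap)
    scale = result == 0
    for nodes in cap:
        cap = cap % 19
        if scale != scale == result:
            break
    result = scale
    result = result - cap[19]
    result = result * log(result)
    return cap

12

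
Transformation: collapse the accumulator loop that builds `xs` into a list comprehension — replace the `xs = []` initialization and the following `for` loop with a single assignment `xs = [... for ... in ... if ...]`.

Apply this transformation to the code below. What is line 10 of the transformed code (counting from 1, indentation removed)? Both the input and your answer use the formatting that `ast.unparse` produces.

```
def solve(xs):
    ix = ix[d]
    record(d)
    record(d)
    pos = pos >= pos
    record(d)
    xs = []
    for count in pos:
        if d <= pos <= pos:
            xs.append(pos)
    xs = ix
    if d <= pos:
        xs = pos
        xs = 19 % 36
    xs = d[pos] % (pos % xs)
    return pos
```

Transformed code:
def solve(xs):
    ix = ix[d]
    record(d)
    record(d)
    pos = pos >= pos
    record(d)
    xs = [pos for count in pos if d <= pos <= pos]
    xs = ix
    if d <= pos:
        xs = pos
        xs = 19 % 36
    xs = d[pos] % (pos % xs)
    return pos

xs = pos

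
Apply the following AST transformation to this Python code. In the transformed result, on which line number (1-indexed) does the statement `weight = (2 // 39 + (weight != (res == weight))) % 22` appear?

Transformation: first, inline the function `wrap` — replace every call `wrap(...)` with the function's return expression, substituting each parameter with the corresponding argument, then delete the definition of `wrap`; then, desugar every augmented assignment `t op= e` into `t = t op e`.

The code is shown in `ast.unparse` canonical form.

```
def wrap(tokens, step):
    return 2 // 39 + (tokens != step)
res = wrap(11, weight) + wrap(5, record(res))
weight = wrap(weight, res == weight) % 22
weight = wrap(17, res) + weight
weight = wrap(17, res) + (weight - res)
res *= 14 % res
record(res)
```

Transformed code:
res = 2 // 39 + (11 != weight) + (2 // 39 + (5 != record(res)))
weight = (2 // 39 + (weight != (res == weight))) % 22
weight = 2 // 39 + (17 != res) + weight
weight = 2 // 39 + (17 != res) + (weight - res)
res = res * (14 % res)
record(res)

2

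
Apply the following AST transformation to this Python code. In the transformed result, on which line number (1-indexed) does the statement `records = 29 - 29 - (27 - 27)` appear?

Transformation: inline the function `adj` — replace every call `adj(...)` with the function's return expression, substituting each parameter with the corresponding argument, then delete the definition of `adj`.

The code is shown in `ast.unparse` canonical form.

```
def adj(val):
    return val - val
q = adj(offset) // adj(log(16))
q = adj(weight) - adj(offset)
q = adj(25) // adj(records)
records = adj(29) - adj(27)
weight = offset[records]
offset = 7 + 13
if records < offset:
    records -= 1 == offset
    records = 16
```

4

Transformed code:
q = (offset - offset) // (log(16) - log(16))
q = weight - weight - (offset - offset)
q = (25 - 25) // (records - records)
records = 29 - 29 - (27 - 27)
weight = offset[records]
offset = 7 + 13
if records < offset:
    records -= 1 == offset
    records = 16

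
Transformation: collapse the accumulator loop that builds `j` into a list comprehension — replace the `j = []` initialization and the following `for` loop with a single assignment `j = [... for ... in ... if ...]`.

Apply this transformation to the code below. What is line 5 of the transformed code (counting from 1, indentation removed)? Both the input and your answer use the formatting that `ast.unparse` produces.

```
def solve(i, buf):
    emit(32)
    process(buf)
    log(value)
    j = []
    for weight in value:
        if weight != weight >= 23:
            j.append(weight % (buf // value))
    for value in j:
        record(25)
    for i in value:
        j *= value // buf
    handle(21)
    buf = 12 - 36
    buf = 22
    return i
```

Transformed code:
def solve(i, buf):
    emit(32)
    process(buf)
    log(value)
    j = [weight % (buf // value) for weight in value if weight != weight >= 23]
    for value in j:
        record(25)
    for i in value:
        j *= value // buf
    handle(21)
    buf = 12 - 36
    buf = 22
    return i

j = [weight % (buf // value) for weight in value if weight != weight >= 23]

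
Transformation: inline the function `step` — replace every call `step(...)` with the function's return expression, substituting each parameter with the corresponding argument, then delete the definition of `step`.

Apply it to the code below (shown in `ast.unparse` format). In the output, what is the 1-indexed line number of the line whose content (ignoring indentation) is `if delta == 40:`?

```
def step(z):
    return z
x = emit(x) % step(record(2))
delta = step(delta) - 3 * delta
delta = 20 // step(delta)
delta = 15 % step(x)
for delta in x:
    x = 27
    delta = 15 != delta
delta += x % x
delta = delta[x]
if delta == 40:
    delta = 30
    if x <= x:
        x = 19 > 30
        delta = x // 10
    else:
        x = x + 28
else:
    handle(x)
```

Transformed code:
x = emit(x) % record(2)
delta = delta - 3 * delta
delta = 20 // delta
delta = 15 % x
for delta in x:
    x = 27
    delta = 15 != delta
delta += x % x
delta = delta[x]
if delta == 40:
    delta = 30
    if x <= x:
        x = 19 > 30
        delta = x // 10
    else:
        x = x + 28
else:
    handle(x)

10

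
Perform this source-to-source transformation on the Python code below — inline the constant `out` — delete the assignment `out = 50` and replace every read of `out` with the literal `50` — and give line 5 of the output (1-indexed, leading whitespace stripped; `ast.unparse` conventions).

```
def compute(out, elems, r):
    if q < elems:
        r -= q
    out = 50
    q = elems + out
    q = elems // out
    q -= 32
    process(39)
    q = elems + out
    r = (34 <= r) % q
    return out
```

Transformed code:
def compute(out, elems, r):
    if q < elems:
        r -= q
    q = elems + 50
    q = elems // 50
    q -= 32
    process(39)
    q = elems + 50
    r = (34 <= r) % q
    return 50

q = elems // 50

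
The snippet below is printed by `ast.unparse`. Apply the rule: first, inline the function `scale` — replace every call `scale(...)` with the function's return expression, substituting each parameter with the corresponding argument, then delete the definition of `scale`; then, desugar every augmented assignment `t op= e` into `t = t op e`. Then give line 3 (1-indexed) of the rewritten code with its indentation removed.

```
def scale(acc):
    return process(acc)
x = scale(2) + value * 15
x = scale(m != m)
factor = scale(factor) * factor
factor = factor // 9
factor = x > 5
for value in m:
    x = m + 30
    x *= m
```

Transformed code:
x = process(2) + value * 15
x = process(m != m)
factor = process(factor) * factor
factor = factor // 9
factor = x > 5
for value in m:
    x = m + 30
    x = x * m

factor = process(factor) * factor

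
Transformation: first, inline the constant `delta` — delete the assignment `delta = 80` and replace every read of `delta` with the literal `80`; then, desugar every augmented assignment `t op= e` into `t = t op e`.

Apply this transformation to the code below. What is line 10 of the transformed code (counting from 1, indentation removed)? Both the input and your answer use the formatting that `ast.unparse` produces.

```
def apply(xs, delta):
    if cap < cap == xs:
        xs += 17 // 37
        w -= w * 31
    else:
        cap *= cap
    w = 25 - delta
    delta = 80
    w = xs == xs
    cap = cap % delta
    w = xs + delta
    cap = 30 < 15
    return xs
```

Transformed code:
def apply(xs, delta):
    if cap < cap == xs:
        xs = xs + 17 // 37
        w = w - w * 31
    else:
        cap = cap * cap
    w = 25 - 80
    w = xs == xs
    cap = cap % 80
    w = xs + 80
    cap = 30 < 15
    return xs

w = xs + 80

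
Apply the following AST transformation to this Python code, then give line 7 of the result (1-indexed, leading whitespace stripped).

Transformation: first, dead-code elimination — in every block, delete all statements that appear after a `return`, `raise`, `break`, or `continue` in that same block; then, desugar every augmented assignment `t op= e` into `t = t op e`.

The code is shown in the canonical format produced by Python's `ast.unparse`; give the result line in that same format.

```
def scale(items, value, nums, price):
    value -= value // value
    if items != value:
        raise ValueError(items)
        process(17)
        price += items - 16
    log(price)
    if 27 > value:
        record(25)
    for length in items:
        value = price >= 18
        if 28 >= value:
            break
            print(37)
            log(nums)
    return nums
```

Transformed code:
def scale(items, value, nums, price):
    value = value - value // value
    if items != value:
        raise ValueError(items)
    log(price)
    if 27 > value:
        record(25)
    for length in items:
        value = price >= 18
        if 28 >= value:
            break
    return nums

record(25)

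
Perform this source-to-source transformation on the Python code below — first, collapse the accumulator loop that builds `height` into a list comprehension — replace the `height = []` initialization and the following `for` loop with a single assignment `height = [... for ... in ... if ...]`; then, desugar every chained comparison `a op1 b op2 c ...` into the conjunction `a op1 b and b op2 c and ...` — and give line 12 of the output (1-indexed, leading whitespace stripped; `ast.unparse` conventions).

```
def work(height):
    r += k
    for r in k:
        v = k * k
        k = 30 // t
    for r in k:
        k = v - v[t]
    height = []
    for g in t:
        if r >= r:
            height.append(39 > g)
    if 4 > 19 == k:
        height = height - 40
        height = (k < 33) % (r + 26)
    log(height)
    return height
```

Transformed code:
def work(height):
    r += k
    for r in k:
        v = k * k
        k = 30 // t
    for r in k:
        k = v - v[t]
    height = [39 > g for g in t if r >= r]
    if 4 > 19 and 19 == k:
        height = height - 40
        height = (k < 33) % (r + 26)
    log(height)
    return height

log(height)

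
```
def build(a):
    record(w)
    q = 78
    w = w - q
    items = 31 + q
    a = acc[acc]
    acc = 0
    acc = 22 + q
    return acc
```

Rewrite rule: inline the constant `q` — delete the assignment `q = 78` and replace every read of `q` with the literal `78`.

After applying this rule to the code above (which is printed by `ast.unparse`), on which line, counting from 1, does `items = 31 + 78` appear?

Transformed code:
def build(a):
    record(w)
    w = w - 78
    items = 31 + 78
    a = acc[acc]
    acc = 0
    acc = 22 + 78
    return acc

4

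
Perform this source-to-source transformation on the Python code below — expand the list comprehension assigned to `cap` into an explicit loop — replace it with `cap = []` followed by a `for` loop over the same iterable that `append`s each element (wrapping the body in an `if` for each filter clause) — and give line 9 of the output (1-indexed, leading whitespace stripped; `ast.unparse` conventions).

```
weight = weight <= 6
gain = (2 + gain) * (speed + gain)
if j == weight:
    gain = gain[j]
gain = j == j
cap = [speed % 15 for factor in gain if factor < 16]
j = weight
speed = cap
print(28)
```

Transformed code:
weight = weight <= 6
gain = (2 + gain) * (speed + gain)
if j == weight:
    gain = gain[j]
gain = j == j
cap = []
for factor in gain:
    if factor < 16:
        cap.append(speed % 15)
j = weight
speed = cap
print(28)

cap.append(speed % 15)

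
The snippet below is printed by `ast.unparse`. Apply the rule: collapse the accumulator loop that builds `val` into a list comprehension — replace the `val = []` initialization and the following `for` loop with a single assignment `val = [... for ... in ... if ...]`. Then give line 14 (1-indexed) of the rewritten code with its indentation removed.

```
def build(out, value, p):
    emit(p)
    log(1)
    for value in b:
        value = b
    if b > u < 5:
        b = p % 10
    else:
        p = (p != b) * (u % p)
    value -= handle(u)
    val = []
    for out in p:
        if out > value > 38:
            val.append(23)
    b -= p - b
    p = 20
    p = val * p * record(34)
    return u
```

p = val * p * record(34)

Transformed code:
def build(out, value, p):
    emit(p)
    log(1)
    for value in b:
        value = b
    if b > u < 5:
        b = p % 10
    else:
        p = (p != b) * (u % p)
    value -= handle(u)
    val = [23 for out in p if out > value > 38]
    b -= p - b
    p = 20
    p = val * p * record(34)
    return u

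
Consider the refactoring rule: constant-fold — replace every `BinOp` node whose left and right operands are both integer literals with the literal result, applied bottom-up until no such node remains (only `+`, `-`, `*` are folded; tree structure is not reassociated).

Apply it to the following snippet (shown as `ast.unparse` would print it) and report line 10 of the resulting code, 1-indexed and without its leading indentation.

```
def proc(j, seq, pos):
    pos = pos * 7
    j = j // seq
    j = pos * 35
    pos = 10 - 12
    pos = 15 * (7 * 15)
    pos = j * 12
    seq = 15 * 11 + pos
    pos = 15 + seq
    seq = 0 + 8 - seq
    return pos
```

seq = 8 - seq

Transformed code:
def proc(j, seq, pos):
    pos = pos * 7
    j = j // seq
    j = pos * 35
    pos = -2
    pos = 1575
    pos = j * 12
    seq = 165 + pos
    pos = 15 + seq
    seq = 8 - seq
    return pos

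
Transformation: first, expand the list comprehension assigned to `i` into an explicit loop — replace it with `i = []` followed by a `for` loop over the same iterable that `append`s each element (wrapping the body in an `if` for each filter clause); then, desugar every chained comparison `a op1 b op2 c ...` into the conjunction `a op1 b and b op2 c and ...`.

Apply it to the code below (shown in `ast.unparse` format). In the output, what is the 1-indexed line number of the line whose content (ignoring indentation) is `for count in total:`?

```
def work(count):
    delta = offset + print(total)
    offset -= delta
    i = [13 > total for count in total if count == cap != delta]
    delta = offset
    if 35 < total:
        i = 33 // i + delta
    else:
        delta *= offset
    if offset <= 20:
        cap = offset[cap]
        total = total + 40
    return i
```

5

Transformed code:
def work(count):
    delta = offset + print(total)
    offset -= delta
    i = []
    for count in total:
        if count == cap and cap != delta:
            i.append(13 > total)
    delta = offset
    if 35 < total:
        i = 33 // i + delta
    else:
        delta *= offset
    if offset <= 20:
        cap = offset[cap]
        total = total + 40
    return i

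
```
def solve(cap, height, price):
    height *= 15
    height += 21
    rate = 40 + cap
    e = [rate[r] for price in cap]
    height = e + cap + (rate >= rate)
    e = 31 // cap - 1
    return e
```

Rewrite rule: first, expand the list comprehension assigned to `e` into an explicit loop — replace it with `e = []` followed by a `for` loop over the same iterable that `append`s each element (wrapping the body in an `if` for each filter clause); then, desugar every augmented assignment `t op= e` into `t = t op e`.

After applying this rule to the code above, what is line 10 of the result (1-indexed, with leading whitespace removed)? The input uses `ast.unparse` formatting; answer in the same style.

Transformed code:
def solve(cap, height, price):
    height = height * 15
    height = height + 21
    rate = 40 + cap
    e = []
    for price in cap:
        e.append(rate[r])
    height = e + cap + (rate >= rate)
    e = 31 // cap - 1
    return e

return e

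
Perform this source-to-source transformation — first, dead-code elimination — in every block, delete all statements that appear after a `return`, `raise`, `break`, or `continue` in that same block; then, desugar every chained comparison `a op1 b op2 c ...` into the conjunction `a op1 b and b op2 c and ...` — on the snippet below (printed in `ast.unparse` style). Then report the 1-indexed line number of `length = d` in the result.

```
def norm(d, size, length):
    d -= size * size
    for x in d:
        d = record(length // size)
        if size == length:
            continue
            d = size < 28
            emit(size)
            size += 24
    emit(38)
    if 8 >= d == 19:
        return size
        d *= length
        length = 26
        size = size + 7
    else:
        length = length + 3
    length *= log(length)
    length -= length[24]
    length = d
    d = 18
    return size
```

14

Transformed code:
def norm(d, size, length):
    d -= size * size
    for x in d:
        d = record(length // size)
        if size == length:
            continue
    emit(38)
    if 8 >= d and d == 19:
        return size
    else:
        length = length + 3
    length *= log(length)
    length -= length[24]
    length = d
    d = 18
    return size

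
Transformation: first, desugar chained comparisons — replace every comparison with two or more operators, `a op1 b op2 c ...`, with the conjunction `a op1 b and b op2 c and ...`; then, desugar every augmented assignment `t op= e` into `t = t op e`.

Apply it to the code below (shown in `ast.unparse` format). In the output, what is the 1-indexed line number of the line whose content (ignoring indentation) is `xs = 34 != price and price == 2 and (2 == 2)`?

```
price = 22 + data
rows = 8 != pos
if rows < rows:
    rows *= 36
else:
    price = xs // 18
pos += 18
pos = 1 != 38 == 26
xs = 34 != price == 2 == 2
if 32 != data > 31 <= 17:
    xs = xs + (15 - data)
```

9

Transformed code:
price = 22 + data
rows = 8 != pos
if rows < rows:
    rows = rows * 36
else:
    price = xs // 18
pos = pos + 18
pos = 1 != 38 and 38 == 26
xs = 34 != price and price == 2 and (2 == 2)
if 32 != data and data > 31 and (31 <= 17):
    xs = xs + (15 - data)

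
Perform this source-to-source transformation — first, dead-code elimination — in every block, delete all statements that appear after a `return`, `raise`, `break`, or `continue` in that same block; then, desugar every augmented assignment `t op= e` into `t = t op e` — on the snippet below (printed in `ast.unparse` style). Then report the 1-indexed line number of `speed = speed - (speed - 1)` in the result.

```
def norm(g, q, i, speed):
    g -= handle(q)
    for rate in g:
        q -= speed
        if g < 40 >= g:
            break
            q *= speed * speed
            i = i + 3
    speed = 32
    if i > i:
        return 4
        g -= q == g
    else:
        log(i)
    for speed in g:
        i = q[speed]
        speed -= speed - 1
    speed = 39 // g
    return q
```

Transformed code:
def norm(g, q, i, speed):
    g = g - handle(q)
    for rate in g:
        q = q - speed
        if g < 40 >= g:
            break
    speed = 32
    if i > i:
        return 4
    else:
        log(i)
    for speed in g:
        i = q[speed]
        speed = speed - (speed - 1)
    speed = 39 // g
    return q

14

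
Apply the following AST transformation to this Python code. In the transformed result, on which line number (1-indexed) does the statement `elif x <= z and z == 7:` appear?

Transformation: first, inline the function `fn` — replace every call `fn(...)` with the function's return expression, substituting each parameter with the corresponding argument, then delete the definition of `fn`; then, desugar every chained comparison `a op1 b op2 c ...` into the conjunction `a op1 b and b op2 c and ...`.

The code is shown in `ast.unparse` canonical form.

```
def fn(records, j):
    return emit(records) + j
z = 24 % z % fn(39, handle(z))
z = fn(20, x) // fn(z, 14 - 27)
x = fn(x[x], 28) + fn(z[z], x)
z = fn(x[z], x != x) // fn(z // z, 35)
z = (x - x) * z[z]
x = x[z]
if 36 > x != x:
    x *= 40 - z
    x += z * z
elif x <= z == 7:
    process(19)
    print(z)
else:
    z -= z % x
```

10

Transformed code:
z = 24 % z % (emit(39) + handle(z))
z = (emit(20) + x) // (emit(z) + (14 - 27))
x = emit(x[x]) + 28 + (emit(z[z]) + x)
z = (emit(x[z]) + (x != x)) // (emit(z // z) + 35)
z = (x - x) * z[z]
x = x[z]
if 36 > x and x != x:
    x *= 40 - z
    x += z * z
elif x <= z and z == 7:
    process(19)
    print(z)
else:
    z -= z % x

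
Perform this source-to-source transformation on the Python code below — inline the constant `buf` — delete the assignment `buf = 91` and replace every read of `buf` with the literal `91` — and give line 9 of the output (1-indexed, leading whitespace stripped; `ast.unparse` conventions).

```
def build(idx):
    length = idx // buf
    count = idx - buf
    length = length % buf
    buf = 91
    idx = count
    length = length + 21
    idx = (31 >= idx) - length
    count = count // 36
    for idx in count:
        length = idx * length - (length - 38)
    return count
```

for idx in count:

Transformed code:
def build(idx):
    length = idx // 91
    count = idx - 91
    length = length % 91
    idx = count
    length = length + 21
    idx = (31 >= idx) - length
    count = count // 36
    for idx in count:
        length = idx * length - (length - 38)
    return count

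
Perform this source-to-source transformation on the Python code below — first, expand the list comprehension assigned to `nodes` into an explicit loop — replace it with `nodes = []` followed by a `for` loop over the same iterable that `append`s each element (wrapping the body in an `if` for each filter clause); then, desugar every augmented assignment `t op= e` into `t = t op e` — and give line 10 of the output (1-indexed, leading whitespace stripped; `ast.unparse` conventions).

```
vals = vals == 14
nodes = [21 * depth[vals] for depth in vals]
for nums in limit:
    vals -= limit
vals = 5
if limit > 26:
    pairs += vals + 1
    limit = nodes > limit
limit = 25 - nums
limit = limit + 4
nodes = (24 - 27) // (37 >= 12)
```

Transformed code:
vals = vals == 14
nodes = []
for depth in vals:
    nodes.append(21 * depth[vals])
for nums in limit:
    vals = vals - limit
vals = 5
if limit > 26:
    pairs = pairs + (vals + 1)
    limit = nodes > limit
limit = 25 - nums
limit = limit + 4
nodes = (24 - 27) // (37 >= 12)

limit = nodes > limit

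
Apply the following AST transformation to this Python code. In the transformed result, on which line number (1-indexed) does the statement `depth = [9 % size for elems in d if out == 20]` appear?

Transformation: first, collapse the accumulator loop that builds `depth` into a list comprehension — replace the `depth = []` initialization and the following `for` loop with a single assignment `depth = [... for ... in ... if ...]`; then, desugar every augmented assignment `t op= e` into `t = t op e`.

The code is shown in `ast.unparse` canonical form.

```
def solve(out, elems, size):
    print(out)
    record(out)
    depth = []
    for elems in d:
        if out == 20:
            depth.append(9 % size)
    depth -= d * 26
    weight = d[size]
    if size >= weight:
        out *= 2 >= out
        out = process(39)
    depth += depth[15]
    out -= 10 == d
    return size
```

4

Transformed code:
def solve(out, elems, size):
    print(out)
    record(out)
    depth = [9 % size for elems in d if out == 20]
    depth = depth - d * 26
    weight = d[size]
    if size >= weight:
        out = out * (2 >= out)
        out = process(39)
    depth = depth + depth[15]
    out = out - (10 == d)
    return size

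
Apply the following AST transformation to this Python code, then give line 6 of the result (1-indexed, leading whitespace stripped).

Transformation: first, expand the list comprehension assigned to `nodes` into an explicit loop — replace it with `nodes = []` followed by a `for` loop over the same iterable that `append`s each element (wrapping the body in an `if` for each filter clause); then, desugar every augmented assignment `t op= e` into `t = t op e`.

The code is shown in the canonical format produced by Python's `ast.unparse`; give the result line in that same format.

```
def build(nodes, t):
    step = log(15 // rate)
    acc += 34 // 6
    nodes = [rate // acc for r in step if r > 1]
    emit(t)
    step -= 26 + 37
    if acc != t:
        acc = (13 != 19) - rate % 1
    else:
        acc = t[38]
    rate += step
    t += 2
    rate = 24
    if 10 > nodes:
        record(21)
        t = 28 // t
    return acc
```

Transformed code:
def build(nodes, t):
    step = log(15 // rate)
    acc = acc + 34 // 6
    nodes = []
    for r in step:
        if r > 1:
            nodes.append(rate // acc)
    emit(t)
    step = step - (26 + 37)
    if acc != t:
        acc = (13 != 19) - rate % 1
    else:
        acc = t[38]
    rate = rate + step
    t = t + 2
    rate = 24
    if 10 > nodes:
        record(21)
        t = 28 // t
    return acc

if r > 1:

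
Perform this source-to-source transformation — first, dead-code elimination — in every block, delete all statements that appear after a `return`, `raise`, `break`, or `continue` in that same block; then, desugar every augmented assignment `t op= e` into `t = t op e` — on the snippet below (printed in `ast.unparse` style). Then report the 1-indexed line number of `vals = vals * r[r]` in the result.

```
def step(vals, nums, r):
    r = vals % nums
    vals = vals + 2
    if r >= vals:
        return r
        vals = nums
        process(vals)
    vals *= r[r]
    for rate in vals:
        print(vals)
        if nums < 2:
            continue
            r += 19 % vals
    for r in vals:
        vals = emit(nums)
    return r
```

6

Transformed code:
def step(vals, nums, r):
    r = vals % nums
    vals = vals + 2
    if r >= vals:
        return r
    vals = vals * r[r]
    for rate in vals:
        print(vals)
        if nums < 2:
            continue
    for r in vals:
        vals = emit(nums)
    return r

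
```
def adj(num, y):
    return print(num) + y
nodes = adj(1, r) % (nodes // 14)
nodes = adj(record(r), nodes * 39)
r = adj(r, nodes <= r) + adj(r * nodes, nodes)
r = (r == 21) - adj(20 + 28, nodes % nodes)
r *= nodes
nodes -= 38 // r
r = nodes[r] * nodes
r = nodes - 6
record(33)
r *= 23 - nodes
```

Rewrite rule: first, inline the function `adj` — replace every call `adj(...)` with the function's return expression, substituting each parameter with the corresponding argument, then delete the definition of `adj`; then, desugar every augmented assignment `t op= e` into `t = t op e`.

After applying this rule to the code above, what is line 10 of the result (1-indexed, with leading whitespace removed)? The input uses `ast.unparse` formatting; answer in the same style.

Transformed code:
nodes = (print(1) + r) % (nodes // 14)
nodes = print(record(r)) + nodes * 39
r = print(r) + (nodes <= r) + (print(r * nodes) + nodes)
r = (r == 21) - (print(20 + 28) + nodes % nodes)
r = r * nodes
nodes = nodes - 38 // r
r = nodes[r] * nodes
r = nodes - 6
record(33)
r = r * (23 - nodes)

r = r * (23 - nodes)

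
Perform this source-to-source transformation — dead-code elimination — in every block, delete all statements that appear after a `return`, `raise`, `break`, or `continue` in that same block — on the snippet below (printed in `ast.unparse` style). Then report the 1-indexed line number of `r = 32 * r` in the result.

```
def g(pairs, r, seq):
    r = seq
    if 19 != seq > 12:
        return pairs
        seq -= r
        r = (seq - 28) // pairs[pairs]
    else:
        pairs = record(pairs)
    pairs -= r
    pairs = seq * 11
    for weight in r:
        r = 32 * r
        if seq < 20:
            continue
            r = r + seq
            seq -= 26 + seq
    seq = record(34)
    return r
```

Transformed code:
def g(pairs, r, seq):
    r = seq
    if 19 != seq > 12:
        return pairs
    else:
        pairs = record(pairs)
    pairs -= r
    pairs = seq * 11
    for weight in r:
        r = 32 * r
        if seq < 20:
            continue
    seq = record(34)
    return r

10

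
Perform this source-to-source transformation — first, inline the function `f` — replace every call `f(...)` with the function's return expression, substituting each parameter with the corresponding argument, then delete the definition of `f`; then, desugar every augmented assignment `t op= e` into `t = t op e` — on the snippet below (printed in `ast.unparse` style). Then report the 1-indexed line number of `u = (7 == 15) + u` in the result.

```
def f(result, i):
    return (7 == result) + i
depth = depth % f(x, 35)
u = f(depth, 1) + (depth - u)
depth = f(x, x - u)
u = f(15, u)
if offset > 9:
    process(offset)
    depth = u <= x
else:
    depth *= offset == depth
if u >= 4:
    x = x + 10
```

4

Transformed code:
depth = depth % ((7 == x) + 35)
u = (7 == depth) + 1 + (depth - u)
depth = (7 == x) + (x - u)
u = (7 == 15) + u
if offset > 9:
    process(offset)
    depth = u <= x
else:
    depth = depth * (offset == depth)
if u >= 4:
    x = x + 10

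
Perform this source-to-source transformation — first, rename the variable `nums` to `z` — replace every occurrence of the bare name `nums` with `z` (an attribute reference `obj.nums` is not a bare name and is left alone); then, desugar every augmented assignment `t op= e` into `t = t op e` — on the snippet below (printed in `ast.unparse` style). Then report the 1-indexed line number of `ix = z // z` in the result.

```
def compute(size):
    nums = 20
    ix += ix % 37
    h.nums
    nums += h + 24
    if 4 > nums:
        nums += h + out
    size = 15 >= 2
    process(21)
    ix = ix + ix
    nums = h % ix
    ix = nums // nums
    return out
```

Transformed code:
def compute(size):
    z = 20
    ix = ix + ix % 37
    h.nums
    z = z + (h + 24)
    if 4 > z:
        z = z + (h + out)
    size = 15 >= 2
    process(21)
    ix = ix + ix
    z = h % ix
    ix = z // z
    return out

12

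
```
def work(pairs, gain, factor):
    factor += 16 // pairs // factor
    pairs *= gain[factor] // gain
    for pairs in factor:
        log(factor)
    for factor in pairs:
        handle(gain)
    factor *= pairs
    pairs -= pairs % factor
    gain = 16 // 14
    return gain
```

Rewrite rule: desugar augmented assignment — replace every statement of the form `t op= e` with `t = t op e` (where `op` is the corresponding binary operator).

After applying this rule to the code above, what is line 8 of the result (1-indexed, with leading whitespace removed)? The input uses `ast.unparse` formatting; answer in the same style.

factor = factor * pairs

Transformed code:
def work(pairs, gain, factor):
    factor = factor + 16 // pairs // factor
    pairs = pairs * (gain[factor] // gain)
    for pairs in factor:
        log(factor)
    for factor in pairs:
        handle(gain)
    factor = factor * pairs
    pairs = pairs - pairs % factor
    gain = 16 // 14
    return gain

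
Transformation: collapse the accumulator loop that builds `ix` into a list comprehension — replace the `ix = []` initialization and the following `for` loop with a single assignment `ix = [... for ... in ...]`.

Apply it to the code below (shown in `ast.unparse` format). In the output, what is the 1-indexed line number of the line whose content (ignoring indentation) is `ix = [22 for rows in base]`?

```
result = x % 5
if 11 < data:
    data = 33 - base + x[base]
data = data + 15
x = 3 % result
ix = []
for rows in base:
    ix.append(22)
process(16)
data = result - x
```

6

Transformed code:
result = x % 5
if 11 < data:
    data = 33 - base + x[base]
data = data + 15
x = 3 % result
ix = [22 for rows in base]
process(16)
data = result - x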